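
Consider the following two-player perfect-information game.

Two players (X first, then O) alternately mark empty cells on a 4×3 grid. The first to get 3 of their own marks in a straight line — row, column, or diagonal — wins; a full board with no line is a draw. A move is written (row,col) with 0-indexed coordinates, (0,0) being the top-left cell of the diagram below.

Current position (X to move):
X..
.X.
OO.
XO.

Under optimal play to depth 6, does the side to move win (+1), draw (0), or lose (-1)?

ply 1, X at X../.X./OO./XO. | (0,1)=-1→XX./.X./OO./XO.; (0,2)=-1→X.X/.X./OO./XO.; (1,0)=-1→X../XX./OO./XO.; (1,2)=-1→X../.XX/OO./XO.; (2,2)=+1→X../.X./OOX/XO.*; (3,2)=-1→X../.X./OO./XOX
ply 2: X../.X./OOX/XO. is terminal -1 (O); from X../.X./OO./XO. depth 6

value(X../.X./OO./XO., X) = +1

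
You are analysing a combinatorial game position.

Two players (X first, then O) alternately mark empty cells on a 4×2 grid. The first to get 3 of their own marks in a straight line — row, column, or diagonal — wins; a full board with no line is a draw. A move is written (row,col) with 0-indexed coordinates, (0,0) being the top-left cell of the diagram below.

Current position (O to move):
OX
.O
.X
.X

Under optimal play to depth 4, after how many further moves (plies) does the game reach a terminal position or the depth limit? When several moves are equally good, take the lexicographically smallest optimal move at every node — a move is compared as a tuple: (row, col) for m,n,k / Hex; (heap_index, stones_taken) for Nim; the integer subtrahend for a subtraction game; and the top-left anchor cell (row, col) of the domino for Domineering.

PV length from [OX/.O/.X/.X]: 3 plies

[OX/.O/.X/.X] O move#1: (1,0):+0/OX/OO/.X/.X*, (2,0):+0/OX/.O/OX/.X, (3,0):+0/OX/.O/.X/OX
[OX/OO/.X/.X] X move#2: (2,0):+0/OX/OO/XX/.X*, (3,0):-1/OX/OO/.X/XX
[OX/OO/XX/.X] O move#3: (3,0):+0/OX/OO/XX/OX*
[OX/OO/XX/OX] end (terminal +0, X#4); searched OX/.O/.X/.X to 4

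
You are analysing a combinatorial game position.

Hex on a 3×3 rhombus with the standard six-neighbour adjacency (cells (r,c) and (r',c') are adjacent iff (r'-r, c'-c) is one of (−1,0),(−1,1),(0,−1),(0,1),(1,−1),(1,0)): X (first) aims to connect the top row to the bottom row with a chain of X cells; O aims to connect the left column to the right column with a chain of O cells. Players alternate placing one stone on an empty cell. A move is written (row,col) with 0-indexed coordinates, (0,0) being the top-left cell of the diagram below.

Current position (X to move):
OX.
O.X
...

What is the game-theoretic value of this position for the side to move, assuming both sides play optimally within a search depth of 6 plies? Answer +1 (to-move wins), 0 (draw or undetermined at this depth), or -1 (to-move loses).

ply 1, X at OX./O.X/... | (0,2)=+1→OXX/O.X/...*; (1,1)=+1→OX./OXX/...; (2,0)=+1→OX./O.X/X..; (2,1)=+1→OX./O.X/.X.; (2,2)=+1→OX./O.X/..X
ply 2, O at OXX/O.X/... | (1,1)=-1→OXX/OOX/...*; (2,0)=-1→OXX/O.X/O..; (2,1)=-1→OXX/O.X/.O.; (2,2)=-1→OXX/O.X/..O
ply 3, X at OXX/OOX/... | (2,0)=+1→OXX/OOX/X..*; (2,1)=+1→OXX/OOX/.X.; (2,2)=+1→OXX/OOX/..X
ply 4, O at OXX/OOX/X.. | (2,1)=-1→OXX/OOX/XO.*; (2,2)=-1→OXX/OOX/X.O
ply 5, X at OXX/OOX/XO. | (2,2)=+1→OXX/OOX/XOX*
ply 6: OXX/OOX/XOX is terminal -1 (O); from OX./O.X/... depth 6

value(OX./O.X/..., X) = +1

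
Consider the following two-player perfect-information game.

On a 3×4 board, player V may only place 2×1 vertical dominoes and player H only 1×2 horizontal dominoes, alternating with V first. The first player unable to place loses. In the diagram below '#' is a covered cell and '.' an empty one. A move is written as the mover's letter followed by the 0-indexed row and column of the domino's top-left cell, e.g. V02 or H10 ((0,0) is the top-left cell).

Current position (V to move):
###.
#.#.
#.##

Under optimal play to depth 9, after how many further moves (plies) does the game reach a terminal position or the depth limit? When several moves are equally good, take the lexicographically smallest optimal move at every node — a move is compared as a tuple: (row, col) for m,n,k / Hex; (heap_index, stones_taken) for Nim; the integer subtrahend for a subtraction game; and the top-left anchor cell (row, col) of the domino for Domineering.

PV length from [###./#.#./#.##]: 1 ply

ply 1, V at ###./#.#./#.## | V03=+1→####/#.##/#.##*; V11=+1→###./###./####
ply 2: ####/#.##/#.## is terminal -1 (H); from ###./#.#./#.## depth 9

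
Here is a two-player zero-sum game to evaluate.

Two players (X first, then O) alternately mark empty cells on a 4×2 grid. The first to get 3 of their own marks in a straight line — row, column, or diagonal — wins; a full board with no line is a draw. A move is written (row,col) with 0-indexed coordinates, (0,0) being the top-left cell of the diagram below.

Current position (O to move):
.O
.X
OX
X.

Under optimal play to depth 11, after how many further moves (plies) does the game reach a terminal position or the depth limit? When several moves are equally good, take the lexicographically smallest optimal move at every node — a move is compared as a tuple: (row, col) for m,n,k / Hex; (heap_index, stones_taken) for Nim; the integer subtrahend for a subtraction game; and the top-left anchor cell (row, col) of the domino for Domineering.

p1 O@[.O/.X/OX/X.]: (0,0)[OO/.X/OX/X.]-1 (1,0)[.O/OX/OX/X.]-1 (3,1)[.O/.X/OX/XO]+0*
p2 X@[.O/.X/OX/XO]: (0,0)[XO/.X/OX/XO]+0* (1,0)[.O/XX/OX/XO]+0
p3 O@[XO/.X/OX/XO]: (1,0)[XO/OX/OX/XO]+0*
p4 X@[XO/OX/OX/XO] terminal +0; root [.O/.X/OX/X.] d11

PV length from [.O/.X/OX/X.]: 3 plies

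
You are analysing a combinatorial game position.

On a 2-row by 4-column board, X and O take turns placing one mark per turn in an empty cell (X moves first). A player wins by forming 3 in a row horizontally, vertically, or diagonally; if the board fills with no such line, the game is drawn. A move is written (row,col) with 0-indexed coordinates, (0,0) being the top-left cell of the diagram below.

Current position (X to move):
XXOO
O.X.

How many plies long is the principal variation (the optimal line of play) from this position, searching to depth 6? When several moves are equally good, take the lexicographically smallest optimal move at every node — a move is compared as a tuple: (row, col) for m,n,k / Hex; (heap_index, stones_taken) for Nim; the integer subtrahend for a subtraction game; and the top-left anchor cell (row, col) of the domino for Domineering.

PV length from [XXOO/O.X.]: 2 plies

[XXOO/O.X.] X move#1: (1,1):+0/XXOO/OXX.*, (1,3):+0/XXOO/O.XX
[XXOO/OXX.] O move#2: (1,3):+0/XXOO/OXXO*
[XXOO/OXXO] end (terminal +0, X#3); searched XXOO/O.X. to 6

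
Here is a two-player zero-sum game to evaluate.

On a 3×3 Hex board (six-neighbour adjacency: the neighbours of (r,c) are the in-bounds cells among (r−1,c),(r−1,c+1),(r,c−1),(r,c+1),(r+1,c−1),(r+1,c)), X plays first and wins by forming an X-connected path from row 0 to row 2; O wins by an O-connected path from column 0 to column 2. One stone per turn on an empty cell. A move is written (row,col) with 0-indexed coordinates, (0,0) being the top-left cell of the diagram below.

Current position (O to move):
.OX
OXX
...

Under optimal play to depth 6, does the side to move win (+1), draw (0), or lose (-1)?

value(.OX/OXX/..., O) = -1

p1 O@[.OX/OXX/...]: (0,0)[OOX/OXX/...]-1* (2,0)[.OX/OXX/O..]-1 (2,1)[.OX/OXX/.O.]-1 (2,2)[.OX/OXX/..O]-1
p2 X@[OOX/OXX/...]: (2,0)[OOX/OXX/X..]+1* (2,1)[OOX/OXX/.X.]+1 (2,2)[OOX/OXX/..X]+1
p3 O@[OOX/OXX/X..] terminal -1; root [.OX/OXX/...] d6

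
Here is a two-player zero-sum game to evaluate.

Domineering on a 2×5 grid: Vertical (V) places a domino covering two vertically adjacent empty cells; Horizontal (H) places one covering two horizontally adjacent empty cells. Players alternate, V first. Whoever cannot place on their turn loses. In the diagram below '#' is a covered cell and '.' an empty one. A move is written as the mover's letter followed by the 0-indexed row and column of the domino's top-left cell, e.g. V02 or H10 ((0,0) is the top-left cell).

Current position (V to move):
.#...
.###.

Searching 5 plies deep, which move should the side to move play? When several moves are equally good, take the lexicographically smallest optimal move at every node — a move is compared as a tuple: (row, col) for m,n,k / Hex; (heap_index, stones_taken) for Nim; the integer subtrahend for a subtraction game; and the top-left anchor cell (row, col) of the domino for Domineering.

V's best at [.#.../.###.]: V04

ply 1, V at .#.../.###. | V00=-1→##.../####.; V04=+1→.#..#/.####*
ply 2, H at .#..#/.#### | H02=-1→.####/.####*
ply 3, V at .####/.#### | V00=+1→#####/#####*
ply 4: #####/##### is terminal -1 (H); from .#.../.###. depth 5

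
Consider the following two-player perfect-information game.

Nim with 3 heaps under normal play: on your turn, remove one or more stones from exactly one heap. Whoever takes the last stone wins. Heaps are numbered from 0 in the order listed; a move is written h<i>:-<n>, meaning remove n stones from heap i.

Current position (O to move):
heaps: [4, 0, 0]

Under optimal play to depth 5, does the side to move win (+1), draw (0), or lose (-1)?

value((4,0,0), O) = +1

p1 O@[(4,0,0)]: h0:-1[(3,0,0)]-1 h0:-2[(2,0,0)]-1 h0:-3[(1,0,0)]-1 h0:-4[(0,0,0)]+1*
p2 X@[(0,0,0)] terminal -1; root [(4,0,0)] d5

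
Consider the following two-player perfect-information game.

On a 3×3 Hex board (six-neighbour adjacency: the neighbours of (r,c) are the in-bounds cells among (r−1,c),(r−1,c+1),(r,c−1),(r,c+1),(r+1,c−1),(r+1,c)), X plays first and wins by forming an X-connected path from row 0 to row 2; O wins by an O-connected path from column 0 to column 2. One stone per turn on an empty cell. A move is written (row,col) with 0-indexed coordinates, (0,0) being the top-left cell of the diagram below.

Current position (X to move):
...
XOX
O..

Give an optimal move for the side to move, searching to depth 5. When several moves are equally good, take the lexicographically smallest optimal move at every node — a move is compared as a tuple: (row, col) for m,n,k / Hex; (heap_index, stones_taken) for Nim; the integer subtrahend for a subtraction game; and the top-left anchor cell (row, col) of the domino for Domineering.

X's best at [.../XOX/O..]: (0,2)

p1 X@[.../XOX/O..]: (0,0)[X../XOX/O..]-1 (0,1)[.X./XOX/O..]-1 (0,2)[..X/XOX/O..]+1* (2,1)[.../XOX/OX.]-1 (2,2)[.../XOX/O.X]-1
p2 O@[..X/XOX/O..]: (0,0)[O.X/XOX/O..]-1* (0,1)[.OX/XOX/O..]-1 (2,1)[..X/XOX/OO.]-1 (2,2)[..X/XOX/O.O]-1
p3 X@[O.X/XOX/O..]: (0,1)[OXX/XOX/O..]+1* (2,1)[O.X/XOX/OX.]+1 (2,2)[O.X/XOX/O.X]+1
p4 O@[OXX/XOX/O..]: (2,1)[OXX/XOX/OO.]-1* (2,2)[OXX/XOX/O.O]-1
p5 X@[OXX/XOX/OO.]: (2,2)[OXX/XOX/OOX]+1*
p6 O@[OXX/XOX/OOX] terminal -1; root [.../XOX/O..] d5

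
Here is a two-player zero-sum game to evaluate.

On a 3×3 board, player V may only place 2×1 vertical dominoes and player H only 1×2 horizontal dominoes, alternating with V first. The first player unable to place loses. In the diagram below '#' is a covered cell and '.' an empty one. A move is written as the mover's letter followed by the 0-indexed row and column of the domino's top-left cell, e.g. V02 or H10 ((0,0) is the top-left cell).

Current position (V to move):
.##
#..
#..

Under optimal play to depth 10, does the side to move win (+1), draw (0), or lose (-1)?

value(.##/#../#.., V) = +1

ply 1, V at .##/#../#.. | V11=+1→.##/##./##.*; V12=+1→.##/#.#/#.#
ply 2: .##/##./##. is terminal -1 (H); from .##/#../#.. depth 10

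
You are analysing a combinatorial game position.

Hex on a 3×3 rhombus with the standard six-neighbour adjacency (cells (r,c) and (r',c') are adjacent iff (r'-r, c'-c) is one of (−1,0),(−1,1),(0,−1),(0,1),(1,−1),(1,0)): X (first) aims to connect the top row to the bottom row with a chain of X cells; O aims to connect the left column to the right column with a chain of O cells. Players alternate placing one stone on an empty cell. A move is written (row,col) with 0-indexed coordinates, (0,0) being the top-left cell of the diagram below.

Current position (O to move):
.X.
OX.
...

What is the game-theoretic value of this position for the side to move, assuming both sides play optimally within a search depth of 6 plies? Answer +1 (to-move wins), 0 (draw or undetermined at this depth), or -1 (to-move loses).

ply 1, O at .X./OX./... | (0,0)=-1→OX./OX./...*; (0,2)=-1→.XO/OX./...; (1,2)=-1→.X./OXO/...; (2,0)=-1→.X./OX./O..; (2,1)=-1→.X./OX./.O.; (2,2)=-1→.X./OX./..O
ply 2, X at OX./OX./... | (0,2)=+1→OXX/OX./...*; (1,2)=+1→OX./OXX/...; (2,0)=+1→OX./OX./X..; (2,1)=+1→OX./OX./.X.; (2,2)=+1→OX./OX./..X
ply 3, O at OXX/OX./... | (1,2)=-1→OXX/OXO/...*; (2,0)=-1→OXX/OX./O..; (2,1)=-1→OXX/OX./.O.; (2,2)=-1→OXX/OX./..O
ply 4, X at OXX/OXO/... | (2,0)=+1→OXX/OXO/X..*; (2,1)=+1→OXX/OXO/.X.; (2,2)=+1→OXX/OXO/..X
ply 5: OXX/OXO/X.. is terminal -1 (O); from .X./OX./... depth 6

value(.X./OX./..., O) = -1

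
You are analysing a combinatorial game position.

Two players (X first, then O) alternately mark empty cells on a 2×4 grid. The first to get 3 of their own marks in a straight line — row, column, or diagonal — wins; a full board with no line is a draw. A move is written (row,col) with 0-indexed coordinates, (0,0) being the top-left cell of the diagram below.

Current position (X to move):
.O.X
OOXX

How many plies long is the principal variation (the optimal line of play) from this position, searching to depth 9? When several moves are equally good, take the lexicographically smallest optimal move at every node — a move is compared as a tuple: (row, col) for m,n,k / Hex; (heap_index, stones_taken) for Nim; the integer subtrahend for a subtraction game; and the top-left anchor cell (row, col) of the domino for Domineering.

PV length from [.O.X/OOXX]: 2 plies

p1 X@[.O.X/OOXX]: (0,0)[XO.X/OOXX]+0* (0,2)[.OXX/OOXX]+0
p2 O@[XO.X/OOXX]: (0,2)[XOOX/OOXX]+0*
p3 X@[XOOX/OOXX] terminal +0; root [.O.X/OOXX] d9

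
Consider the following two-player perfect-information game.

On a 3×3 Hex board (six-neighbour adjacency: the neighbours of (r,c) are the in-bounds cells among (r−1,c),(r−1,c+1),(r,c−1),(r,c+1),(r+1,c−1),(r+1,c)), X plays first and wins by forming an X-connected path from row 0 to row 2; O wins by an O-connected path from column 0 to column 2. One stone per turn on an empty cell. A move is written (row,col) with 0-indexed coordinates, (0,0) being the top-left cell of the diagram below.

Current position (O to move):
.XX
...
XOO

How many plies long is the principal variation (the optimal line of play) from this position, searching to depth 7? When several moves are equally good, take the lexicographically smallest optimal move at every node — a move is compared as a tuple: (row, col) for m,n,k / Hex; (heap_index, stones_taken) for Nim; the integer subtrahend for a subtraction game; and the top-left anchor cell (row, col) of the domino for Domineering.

PV length from [.XX/.../XOO]: 2 plies

[.XX/.../XOO] O move#1: (0,0):-1/OXX/.../XOO*, (1,0):-1/.XX/O../XOO, (1,1):-1/.XX/.O./XOO, (1,2):-1/.XX/..O/XOO
[OXX/.../XOO] X move#2: (1,0):+1/OXX/X../XOO*, (1,1):+1/OXX/.X./XOO, (1,2):+1/OXX/..X/XOO
[OXX/X../XOO] end (terminal -1, O#3); searched .XX/.../XOO to 7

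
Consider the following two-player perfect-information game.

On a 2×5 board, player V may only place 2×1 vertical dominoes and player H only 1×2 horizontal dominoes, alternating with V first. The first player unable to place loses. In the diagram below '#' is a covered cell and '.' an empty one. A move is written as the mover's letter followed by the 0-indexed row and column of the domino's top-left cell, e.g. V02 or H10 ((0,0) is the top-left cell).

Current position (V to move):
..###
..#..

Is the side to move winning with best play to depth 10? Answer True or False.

V winning at [..###/..#..]: True

[..###/..#..] V move#1: V00:+1/#.###/#.#..*, V01:+1/.####/.##..
[#.###/#.#..] H move#2: H13:-1/#.###/#.###*
[#.###/#.###] V move#3: V01:+1/#####/#####*
[#####/#####] end (terminal -1, H#4); searched ..###/..#.. to 10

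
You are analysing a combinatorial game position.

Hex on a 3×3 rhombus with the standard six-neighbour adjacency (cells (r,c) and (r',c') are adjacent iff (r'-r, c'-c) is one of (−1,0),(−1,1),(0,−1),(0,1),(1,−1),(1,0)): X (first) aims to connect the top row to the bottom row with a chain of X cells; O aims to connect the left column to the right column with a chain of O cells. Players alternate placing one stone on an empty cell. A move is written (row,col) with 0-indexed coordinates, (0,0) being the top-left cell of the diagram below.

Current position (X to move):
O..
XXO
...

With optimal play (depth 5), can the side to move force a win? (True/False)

p1 X@[O../XXO/...]: (0,1)[OX./XXO/...]+1* (0,2)[O.X/XXO/...]+1 (2,0)[O../XXO/X..]+1 (2,1)[O../XXO/.X.]+1 (2,2)[O../XXO/..X]+1
p2 O@[OX./XXO/...]: (0,2)[OXO/XXO/...]-1* (2,0)[OX./XXO/O..]-1 (2,1)[OX./XXO/.O.]-1 (2,2)[OX./XXO/..O]-1
p3 X@[OXO/XXO/...]: (2,0)[OXO/XXO/X..]+1* (2,1)[OXO/XXO/.X.]+1 (2,2)[OXO/XXO/..X]+1
p4 O@[OXO/XXO/X..] terminal -1; root [O../XXO/...] d5

X winning at [O../XXO/...]: True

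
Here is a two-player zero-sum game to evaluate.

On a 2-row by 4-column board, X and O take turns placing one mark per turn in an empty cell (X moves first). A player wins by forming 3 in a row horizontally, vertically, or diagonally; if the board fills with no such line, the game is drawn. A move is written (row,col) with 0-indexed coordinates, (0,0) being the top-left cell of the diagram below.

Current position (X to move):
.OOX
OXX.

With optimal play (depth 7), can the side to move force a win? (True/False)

ply 1, X at .OOX/OXX. | (0,0)=+0→XOOX/OXX.; (1,3)=+1→.OOX/OXXX*
ply 2: .OOX/OXXX is terminal -1 (O); from .OOX/OXX. depth 7

X winning at [.OOX/OXX.]: True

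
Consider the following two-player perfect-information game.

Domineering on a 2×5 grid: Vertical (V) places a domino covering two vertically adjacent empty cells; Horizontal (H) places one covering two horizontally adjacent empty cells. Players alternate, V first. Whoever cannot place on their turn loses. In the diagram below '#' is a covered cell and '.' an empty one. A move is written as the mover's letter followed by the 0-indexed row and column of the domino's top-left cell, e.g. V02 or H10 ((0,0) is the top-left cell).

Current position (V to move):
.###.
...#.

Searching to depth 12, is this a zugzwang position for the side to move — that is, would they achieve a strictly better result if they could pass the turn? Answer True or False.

zugzwang(.###./...#., V) = False

ply 1, V at .###./...#. | V00=+1→####./#..#.*; V04=-1→.####/...##
ply 2, H at ####./#..#. | H11=-1→####./####.*
ply 3, V at ####./####. | V04=+1→#####/#####*
ply 4: #####/##### is terminal -1 (H); from .###./...#. depth 12
suppose V passes — search the same position with H to move:
pass> ply 1, H at .###./...#. | H10=-1→.###./##.#.*; H11=-1→.###./.###.
pass> ply 2, V at .###./##.#. | V04=+1→.####/##.##*
pass> ply 3: .####/##.## is terminal -1 (H); from .###./...#. depth 12
for V: play +1, pass +1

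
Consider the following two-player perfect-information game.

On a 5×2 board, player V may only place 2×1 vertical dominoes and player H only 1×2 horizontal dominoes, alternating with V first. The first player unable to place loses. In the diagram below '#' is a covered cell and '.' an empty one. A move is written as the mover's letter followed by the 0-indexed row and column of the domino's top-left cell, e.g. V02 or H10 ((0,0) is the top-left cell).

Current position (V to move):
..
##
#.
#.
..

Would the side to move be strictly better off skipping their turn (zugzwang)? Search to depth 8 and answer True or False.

zugzwang(../##/#./#./.., V) = False

p1 V@[../##/#./#./..]: V21[../##/##/##/..]-1* V31[../##/#./##/.#]-1
p2 H@[../##/##/##/..]: H00[##/##/##/##/..]+1* H40[../##/##/##/##]+1
p3 V@[##/##/##/##/..] terminal -1; root [../##/#./#./..] d8
suppose V passes — search the same position with H to move:
pass> p1 H@[../##/#./#./..]: H00[##/##/#./#./..]-1 H40[../##/#./#./##]+1*
pass> p2 V@[../##/#./#./##]: V21[../##/##/##/##]-1*
pass> p3 H@[../##/##/##/##]: H00[##/##/##/##/##]+1*
pass> p4 V@[##/##/##/##/##] terminal -1; root [../##/#./#./..] d8
for V: play -1, pass -1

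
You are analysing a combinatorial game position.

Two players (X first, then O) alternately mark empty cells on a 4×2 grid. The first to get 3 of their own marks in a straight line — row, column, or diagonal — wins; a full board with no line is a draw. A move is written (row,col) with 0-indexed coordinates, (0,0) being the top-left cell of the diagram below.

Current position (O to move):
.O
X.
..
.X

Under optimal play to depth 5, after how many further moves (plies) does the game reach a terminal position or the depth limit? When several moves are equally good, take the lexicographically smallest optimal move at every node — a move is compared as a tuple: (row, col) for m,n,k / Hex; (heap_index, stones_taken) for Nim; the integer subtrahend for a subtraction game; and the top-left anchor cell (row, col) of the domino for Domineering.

ply 1, O at .O/X./../.X | (0,0)=+0→OO/X./../.X*; (1,1)=+0→.O/XO/../.X; (2,0)=+0→.O/X./O./.X; (2,1)=+0→.O/X./.O/.X; (3,0)=+0→.O/X./../OX
ply 2, X at OO/X./../.X | (1,1)=+0→OO/XX/../.X*; (2,0)=+0→OO/X./X./.X; (2,1)=+0→OO/X./.X/.X; (3,0)=+0→OO/X./../XX
ply 3, O at OO/XX/../.X | (2,0)=-1→OO/XX/O./.X; (2,1)=+0→OO/XX/.O/.X*; (3,0)=-1→OO/XX/../OX
ply 4, X at OO/XX/.O/.X | (2,0)=+0→OO/XX/XO/.X*; (3,0)=+0→OO/XX/.O/XX
ply 5, O at OO/XX/XO/.X | (3,0)=+0→OO/XX/XO/OX*
ply 6: OO/XX/XO/OX is terminal +0 (X); from .O/X./../.X depth 5

PV length from [.O/X./../.X]: 5 plies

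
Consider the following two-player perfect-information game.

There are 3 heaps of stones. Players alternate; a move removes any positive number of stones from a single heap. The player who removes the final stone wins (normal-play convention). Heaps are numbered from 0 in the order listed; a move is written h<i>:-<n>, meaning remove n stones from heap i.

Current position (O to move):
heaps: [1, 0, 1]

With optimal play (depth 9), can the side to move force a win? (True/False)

O winning at [(1,0,1)]: False

ply 1, O at (1,0,1) | h0:-1=-1→(0,0,1)*; h2:-1=-1→(1,0,0)
ply 2, X at (0,0,1) | h2:-1=+1→(0,0,0)*
ply 3: (0,0,0) is terminal -1 (O); from (1,0,1) depth 9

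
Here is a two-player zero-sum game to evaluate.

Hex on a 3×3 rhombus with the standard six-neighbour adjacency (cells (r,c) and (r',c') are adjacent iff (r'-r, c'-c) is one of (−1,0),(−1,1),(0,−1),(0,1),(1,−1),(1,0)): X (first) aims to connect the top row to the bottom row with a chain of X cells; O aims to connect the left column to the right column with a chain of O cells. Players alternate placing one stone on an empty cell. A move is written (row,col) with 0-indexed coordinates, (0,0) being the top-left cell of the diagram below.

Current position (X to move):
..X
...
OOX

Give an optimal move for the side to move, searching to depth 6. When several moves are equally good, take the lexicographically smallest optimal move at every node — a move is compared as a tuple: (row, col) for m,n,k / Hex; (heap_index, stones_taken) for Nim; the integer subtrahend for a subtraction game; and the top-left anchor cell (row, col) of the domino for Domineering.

X's best at [..X/.../OOX]: (1,2)

ply 1, X at ..X/.../OOX | (0,0)=-1→X.X/.../OOX; (0,1)=-1→.XX/.../OOX; (1,0)=-1→..X/X../OOX; (1,1)=-1→..X/.X./OOX; (1,2)=+1→..X/..X/OOX*
ply 2: ..X/..X/OOX is terminal -1 (O); from ..X/.../OOX depth 6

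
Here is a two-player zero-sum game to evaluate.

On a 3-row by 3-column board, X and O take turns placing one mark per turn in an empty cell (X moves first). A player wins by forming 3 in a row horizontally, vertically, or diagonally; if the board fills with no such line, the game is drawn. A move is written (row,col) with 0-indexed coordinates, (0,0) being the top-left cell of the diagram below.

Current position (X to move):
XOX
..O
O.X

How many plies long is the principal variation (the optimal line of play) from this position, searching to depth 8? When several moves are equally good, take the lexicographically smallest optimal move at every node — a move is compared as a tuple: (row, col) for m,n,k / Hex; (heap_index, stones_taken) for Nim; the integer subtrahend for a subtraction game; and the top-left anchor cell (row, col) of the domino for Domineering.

PV length from [XOX/..O/O.X]: 1 ply

[XOX/..O/O.X] X move#1: (1,0):+0/XOX/X.O/O.X, (1,1):+1/XOX/.XO/O.X*, (2,1):+0/XOX/..O/OXX
[XOX/.XO/O.X] end (terminal -1, O#2); searched XOX/..O/O.X to 8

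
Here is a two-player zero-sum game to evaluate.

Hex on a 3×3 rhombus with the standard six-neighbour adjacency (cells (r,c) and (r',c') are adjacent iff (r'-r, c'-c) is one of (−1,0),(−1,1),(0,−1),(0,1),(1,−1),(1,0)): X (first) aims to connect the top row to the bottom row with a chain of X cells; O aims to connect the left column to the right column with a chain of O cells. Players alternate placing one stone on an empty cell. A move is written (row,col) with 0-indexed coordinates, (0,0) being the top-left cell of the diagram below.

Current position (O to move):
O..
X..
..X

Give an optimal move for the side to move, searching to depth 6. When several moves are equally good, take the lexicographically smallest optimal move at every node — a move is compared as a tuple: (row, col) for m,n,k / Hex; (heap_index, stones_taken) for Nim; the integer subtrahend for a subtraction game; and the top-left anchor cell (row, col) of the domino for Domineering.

p1 O@[O../X../..X]: (0,1)[OO./X../..X]-1 (0,2)[O.O/X../..X]-1 (1,1)[O../XO./..X]+1* (1,2)[O../X.O/..X]-1 (2,0)[O../X../O.X]-1 (2,1)[O../X../.OX]-1
p2 X@[O../XO./..X]: (0,1)[OX./XO./..X]-1* (0,2)[O.X/XO./..X]-1 (1,2)[O../XOX/..X]-1 (2,0)[O../XO./X.X]-1 (2,1)[O../XO./.XX]-1
p3 O@[OX./XO./..X]: (0,2)[OXO/XO./..X]-1 (1,2)[OX./XOO/..X]-1 (2,0)[OX./XO./O.X]+1* (2,1)[OX./XO./.OX]-1
p4 X@[OX./XO./O.X]: (0,2)[OXX/XO./O.X]-1* (1,2)[OX./XOX/O.X]-1 (2,1)[OX./XO./OXX]-1
p5 O@[OXX/XO./O.X]: (1,2)[OXX/XOO/O.X]+1* (2,1)[OXX/XO./OOX]-1
p6 X@[OXX/XOO/O.X] terminal -1; root [O../X../..X] d6

O's best at [O../X../..X]: (1,1)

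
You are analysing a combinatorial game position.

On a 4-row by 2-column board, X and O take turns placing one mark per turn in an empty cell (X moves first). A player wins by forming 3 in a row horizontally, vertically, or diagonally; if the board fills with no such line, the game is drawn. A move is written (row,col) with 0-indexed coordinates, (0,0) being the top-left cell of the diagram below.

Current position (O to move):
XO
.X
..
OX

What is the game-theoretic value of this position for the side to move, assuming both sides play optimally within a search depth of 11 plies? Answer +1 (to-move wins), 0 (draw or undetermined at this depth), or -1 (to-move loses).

[XO/.X/../OX] O move#1: (1,0):-1/XO/OX/../OX, (2,0):-1/XO/.X/O./OX, (2,1):+0/XO/.X/.O/OX*
[XO/.X/.O/OX] X move#2: (1,0):+0/XO/XX/.O/OX*, (2,0):+0/XO/.X/XO/OX
[XO/XX/.O/OX] O move#3: (2,0):+0/XO/XX/OO/OX*
[XO/XX/OO/OX] end (terminal +0, X#4); searched XO/.X/../OX to 11

value(XO/.X/../OX, O) = 0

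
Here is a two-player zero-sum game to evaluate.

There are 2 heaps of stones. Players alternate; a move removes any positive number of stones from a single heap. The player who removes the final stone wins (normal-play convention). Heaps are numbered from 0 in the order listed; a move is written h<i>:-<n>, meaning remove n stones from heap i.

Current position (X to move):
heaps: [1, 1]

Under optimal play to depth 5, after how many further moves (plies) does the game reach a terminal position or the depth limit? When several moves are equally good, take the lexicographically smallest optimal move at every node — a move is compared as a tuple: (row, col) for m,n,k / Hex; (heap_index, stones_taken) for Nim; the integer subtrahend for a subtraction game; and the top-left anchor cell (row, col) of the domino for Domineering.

p1 X@[(1,1)]: h0:-1[(0,1)]-1* h1:-1[(1,0)]-1
p2 O@[(0,1)]: h1:-1[(0,0)]+1*
p3 X@[(0,0)] terminal -1; root [(1,1)] d5

PV length from [(1,1)]: 2 plies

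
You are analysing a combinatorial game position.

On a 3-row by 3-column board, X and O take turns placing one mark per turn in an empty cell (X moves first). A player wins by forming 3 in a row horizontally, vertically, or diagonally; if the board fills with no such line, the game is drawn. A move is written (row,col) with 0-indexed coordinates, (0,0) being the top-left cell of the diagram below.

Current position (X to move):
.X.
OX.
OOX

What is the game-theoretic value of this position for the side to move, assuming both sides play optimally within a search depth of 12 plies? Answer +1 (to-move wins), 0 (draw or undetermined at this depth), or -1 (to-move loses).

[.X./OX./OOX] X move#1: (0,0):+1/XX./OX./OOX*, (0,2):-1/.XX/OX./OOX, (1,2):-1/.X./OXX/OOX
[XX./OX./OOX] end (terminal -1, O#2); searched .X./OX./OOX to 12

value(.X./OX./OOX, X) = +1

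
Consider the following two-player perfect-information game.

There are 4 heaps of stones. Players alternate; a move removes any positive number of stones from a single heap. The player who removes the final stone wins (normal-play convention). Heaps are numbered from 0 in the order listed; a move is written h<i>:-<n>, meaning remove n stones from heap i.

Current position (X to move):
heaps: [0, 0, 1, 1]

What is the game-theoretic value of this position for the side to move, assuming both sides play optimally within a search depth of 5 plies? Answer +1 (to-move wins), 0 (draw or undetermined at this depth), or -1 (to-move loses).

value((0,0,1,1), X) = -1

ply 1, X at (0,0,1,1) | h2:-1=-1→(0,0,0,1)*; h3:-1=-1→(0,0,1,0)
ply 2, O at (0,0,0,1) | h3:-1=+1→(0,0,0,0)*
ply 3: (0,0,0,0) is terminal -1 (X); from (0,0,1,1) depth 5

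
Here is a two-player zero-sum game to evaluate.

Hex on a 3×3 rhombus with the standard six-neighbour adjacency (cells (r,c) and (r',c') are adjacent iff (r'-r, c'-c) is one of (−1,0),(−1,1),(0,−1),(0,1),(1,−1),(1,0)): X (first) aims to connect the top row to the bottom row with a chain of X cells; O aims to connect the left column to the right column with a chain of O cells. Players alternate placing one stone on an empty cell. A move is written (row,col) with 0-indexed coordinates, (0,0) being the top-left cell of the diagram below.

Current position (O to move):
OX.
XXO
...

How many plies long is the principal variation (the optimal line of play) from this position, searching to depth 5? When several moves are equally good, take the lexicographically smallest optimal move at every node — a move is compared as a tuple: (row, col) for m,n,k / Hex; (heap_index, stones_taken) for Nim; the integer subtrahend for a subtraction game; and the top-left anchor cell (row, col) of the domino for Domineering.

[OX./XXO/...] O move#1: (0,2):-1/OXO/XXO/...*, (2,0):-1/OX./XXO/O.., (2,1):-1/OX./XXO/.O., (2,2):-1/OX./XXO/..O
[OXO/XXO/...] X move#2: (2,0):+1/OXO/XXO/X..*, (2,1):+1/OXO/XXO/.X., (2,2):+1/OXO/XXO/..X
[OXO/XXO/X..] end (terminal -1, O#3); searched OX./XXO/... to 5

PV length from [OX./XXO/...]: 2 plies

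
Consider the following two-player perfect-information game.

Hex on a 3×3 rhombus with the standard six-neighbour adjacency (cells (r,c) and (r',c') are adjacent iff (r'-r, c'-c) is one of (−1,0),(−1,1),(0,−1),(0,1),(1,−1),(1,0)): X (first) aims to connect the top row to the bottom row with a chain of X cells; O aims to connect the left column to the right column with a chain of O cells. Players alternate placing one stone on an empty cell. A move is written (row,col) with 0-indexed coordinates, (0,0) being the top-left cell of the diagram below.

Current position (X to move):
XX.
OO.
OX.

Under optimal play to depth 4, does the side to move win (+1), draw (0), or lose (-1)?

[XX./OO./OX.] X move#1: (0,2):-1/XXX/OO./OX.*, (1,2):-1/XX./OOX/OX., (2,2):-1/XX./OO./OXX
[XXX/OO./OX.] O move#2: (1,2):+1/XXX/OOO/OX.*, (2,2):-1/XXX/OO./OXO
[XXX/OOO/OX.] end (terminal -1, X#3); searched XX./OO./OX. to 4

value(XX./OO./OX., X) = -1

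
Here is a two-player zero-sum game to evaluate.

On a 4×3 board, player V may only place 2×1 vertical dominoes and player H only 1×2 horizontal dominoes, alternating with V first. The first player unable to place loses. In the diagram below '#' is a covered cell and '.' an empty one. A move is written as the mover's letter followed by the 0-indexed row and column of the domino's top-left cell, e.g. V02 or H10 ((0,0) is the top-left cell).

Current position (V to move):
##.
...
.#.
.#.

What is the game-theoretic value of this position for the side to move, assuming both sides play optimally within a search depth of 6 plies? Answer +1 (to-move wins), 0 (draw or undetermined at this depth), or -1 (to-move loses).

value(##./.../.#./.#., V) = +1

[##./.../.#./.#.] V move#1: V02:+1/###/..#/.#./.#.*, V10:+1/##./#../##./.#., V12:+1/##./..#/.##/.#., V20:+1/##./.../##./##., V22:+1/##./.../.##/.##
[###/..#/.#./.#.] H move#2: H10:-1/###/###/.#./.#.*
[###/###/.#./.#.] V move#3: V20:+1/###/###/##./##.*, V22:+1/###/###/.##/.##
[###/###/##./##.] end (terminal -1, H#4); searched ##./.../.#./.#. to 6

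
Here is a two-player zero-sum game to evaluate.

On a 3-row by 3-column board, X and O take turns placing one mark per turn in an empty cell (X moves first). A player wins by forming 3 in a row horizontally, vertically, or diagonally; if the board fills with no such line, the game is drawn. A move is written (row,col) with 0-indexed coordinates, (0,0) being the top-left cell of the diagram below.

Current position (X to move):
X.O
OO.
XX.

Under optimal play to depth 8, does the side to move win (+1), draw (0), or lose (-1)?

value(X.O/OO./XX., X) = +1

ply 1, X at X.O/OO./XX. | (0,1)=-1→XXO/OO./XX.; (1,2)=+0→X.O/OOX/XX.; (2,2)=+1→X.O/OO./XXX*
ply 2: X.O/OO./XXX is terminal -1 (O); from X.O/OO./XX. depth 8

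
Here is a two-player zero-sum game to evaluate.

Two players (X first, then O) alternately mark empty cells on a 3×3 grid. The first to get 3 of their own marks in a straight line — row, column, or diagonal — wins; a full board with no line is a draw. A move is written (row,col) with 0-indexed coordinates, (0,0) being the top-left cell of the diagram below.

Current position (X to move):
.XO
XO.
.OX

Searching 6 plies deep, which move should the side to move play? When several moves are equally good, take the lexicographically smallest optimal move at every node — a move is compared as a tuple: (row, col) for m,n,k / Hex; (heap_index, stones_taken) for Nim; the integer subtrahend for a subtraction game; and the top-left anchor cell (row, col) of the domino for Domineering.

X's best at [.XO/XO./.OX]: (2,0)

p1 X@[.XO/XO./.OX]: (0,0)[XXO/XO./.OX]-1 (1,2)[.XO/XOX/.OX]-1 (2,0)[.XO/XO./XOX]+0*
p2 O@[.XO/XO./XOX]: (0,0)[OXO/XO./XOX]+0* (1,2)[.XO/XOO/XOX]-1
p3 X@[OXO/XO./XOX]: (1,2)[OXO/XOX/XOX]+0*
p4 O@[OXO/XOX/XOX] terminal +0; root [.XO/XO./.OX] d6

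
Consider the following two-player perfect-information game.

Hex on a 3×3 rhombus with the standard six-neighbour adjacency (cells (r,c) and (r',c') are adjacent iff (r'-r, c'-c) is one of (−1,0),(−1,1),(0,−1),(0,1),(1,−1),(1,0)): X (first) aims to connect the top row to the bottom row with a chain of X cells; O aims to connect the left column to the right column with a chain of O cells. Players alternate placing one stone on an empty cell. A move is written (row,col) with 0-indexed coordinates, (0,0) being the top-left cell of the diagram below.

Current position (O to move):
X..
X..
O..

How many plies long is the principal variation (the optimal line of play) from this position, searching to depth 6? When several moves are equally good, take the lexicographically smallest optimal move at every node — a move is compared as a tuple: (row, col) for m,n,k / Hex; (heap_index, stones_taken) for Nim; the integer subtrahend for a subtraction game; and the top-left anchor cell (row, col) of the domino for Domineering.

PV length from [X../X../O..]: 3 plies

p1 O@[X../X../O..]: (0,1)[XO./X../O..]-1 (0,2)[X.O/X../O..]+1* (1,1)[X../XO./O..]+1 (1,2)[X../X.O/O..]+1 (2,1)[X../X../OO.]+1 (2,2)[X../X../O.O]+1
p2 X@[X.O/X../O..]: (0,1)[XXO/X../O..]-1* (1,1)[X.O/XX./O..]-1 (1,2)[X.O/X.X/O..]-1 (2,1)[X.O/X../OX.]-1 (2,2)[X.O/X../O.X]-1
p3 O@[XXO/X../O..]: (1,1)[XXO/XO./O..]+1* (1,2)[XXO/X.O/O..]+1 (2,1)[XXO/X../OO.]+1 (2,2)[XXO/X../O.O]+1
p4 X@[XXO/XO./O..] terminal -1; root [X../X../O..] d6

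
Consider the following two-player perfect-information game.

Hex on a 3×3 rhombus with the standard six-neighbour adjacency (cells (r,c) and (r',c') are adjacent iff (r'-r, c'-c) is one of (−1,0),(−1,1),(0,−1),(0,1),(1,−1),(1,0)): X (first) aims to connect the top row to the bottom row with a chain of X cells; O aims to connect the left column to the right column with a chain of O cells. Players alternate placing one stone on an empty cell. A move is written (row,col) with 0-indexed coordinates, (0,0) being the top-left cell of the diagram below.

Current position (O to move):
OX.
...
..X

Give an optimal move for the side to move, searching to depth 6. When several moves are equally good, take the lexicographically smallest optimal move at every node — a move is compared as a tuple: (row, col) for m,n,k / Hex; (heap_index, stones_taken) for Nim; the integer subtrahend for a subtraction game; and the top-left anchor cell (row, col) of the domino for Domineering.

p1 O@[OX./.../..X]: (0,2)[OXO/.../..X]-1 (1,0)[OX./O../..X]-1 (1,1)[OX./.O./..X]+1* (1,2)[OX./..O/..X]-1 (2,0)[OX./.../O.X]-1 (2,1)[OX./.../.OX]-1
p2 X@[OX./.O./..X]: (0,2)[OXX/.O./..X]-1* (1,0)[OX./XO./..X]-1 (1,2)[OX./.OX/..X]-1 (2,0)[OX./.O./X.X]-1 (2,1)[OX./.O./.XX]-1
p3 O@[OXX/.O./..X]: (1,0)[OXX/OO./..X]-1 (1,2)[OXX/.OO/..X]+1* (2,0)[OXX/.O./O.X]-1 (2,1)[OXX/.O./.OX]-1
p4 X@[OXX/.OO/..X]: (1,0)[OXX/XOO/..X]-1* (2,0)[OXX/.OO/X.X]-1 (2,1)[OXX/.OO/.XX]-1
p5 O@[OXX/XOO/..X]: (2,0)[OXX/XOO/O.X]+1* (2,1)[OXX/XOO/.OX]-1
p6 X@[OXX/XOO/O.X] terminal -1; root [OX./.../..X] d6

O's best at [OX./.../..X]: (1,1)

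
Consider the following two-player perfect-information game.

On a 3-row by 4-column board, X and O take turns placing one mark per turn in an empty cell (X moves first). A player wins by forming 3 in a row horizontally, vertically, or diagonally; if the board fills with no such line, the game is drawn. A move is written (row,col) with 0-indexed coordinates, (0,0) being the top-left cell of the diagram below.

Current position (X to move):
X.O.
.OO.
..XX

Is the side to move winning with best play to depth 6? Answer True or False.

[X.O./.OO./..XX] X move#1: (0,1):-1/XXO./.OO./..XX, (0,3):-1/X.OX/.OO./..XX, (1,0):-1/X.O./XOO./..XX, (1,3):-1/X.O./.OOX/..XX, (2,0):-1/X.O./.OO./X.XX, (2,1):+1/X.O./.OO./.XXX*
[X.O./.OO./.XXX] end (terminal -1, O#2); searched X.O./.OO./..XX to 6

X winning at [X.O./.OO./..XX]: True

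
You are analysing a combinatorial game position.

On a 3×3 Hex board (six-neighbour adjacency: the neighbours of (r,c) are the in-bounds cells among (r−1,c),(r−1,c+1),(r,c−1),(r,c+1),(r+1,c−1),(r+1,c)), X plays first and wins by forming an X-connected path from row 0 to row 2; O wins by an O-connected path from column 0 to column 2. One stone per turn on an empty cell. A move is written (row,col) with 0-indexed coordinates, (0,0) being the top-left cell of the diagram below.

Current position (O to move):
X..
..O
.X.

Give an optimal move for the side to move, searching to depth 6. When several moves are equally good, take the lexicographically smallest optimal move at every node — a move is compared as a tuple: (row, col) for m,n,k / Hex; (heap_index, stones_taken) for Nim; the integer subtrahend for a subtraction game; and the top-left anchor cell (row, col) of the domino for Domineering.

O's best at [X../..O/.X.]: (1,1)

[X../..O/.X.] O move#1: (0,1):-1/XO./..O/.X., (0,2):-1/X.O/..O/.X., (1,0):-1/X../O.O/.X., (1,1):+1/X../.OO/.X.*, (2,0):-1/X../..O/OX., (2,2):-1/X../..O/.XO
[X../.OO/.X.] X move#2: (0,1):-1/XX./.OO/.X.*, (0,2):-1/X.X/.OO/.X., (1,0):-1/X../XOO/.X., (2,0):-1/X../.OO/XX., (2,2):-1/X../.OO/.XX
[XX./.OO/.X.] O move#3: (0,2):+1/XXO/.OO/.X.*, (1,0):+1/XX./OOO/.X., (2,0):+1/XX./.OO/OX., (2,2):+1/XX./.OO/.XO
[XXO/.OO/.X.] X move#4: (1,0):-1/XXO/XOO/.X.*, (2,0):-1/XXO/.OO/XX., (2,2):-1/XXO/.OO/.XX
[XXO/XOO/.X.] O move#5: (2,0):+1/XXO/XOO/OX.*, (2,2):-1/XXO/XOO/.XO
[XXO/XOO/OX.] end (terminal -1, X#6); searched X../..O/.X. to 6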